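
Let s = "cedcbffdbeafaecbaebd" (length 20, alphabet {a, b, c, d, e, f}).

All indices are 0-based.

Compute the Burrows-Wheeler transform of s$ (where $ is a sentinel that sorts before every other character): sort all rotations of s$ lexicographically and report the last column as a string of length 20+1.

dbfecedced$bfebaacafb

rank  rotation               last
    0  $cedcbffdbeafaecbaebd  d
    1  aebd$cedcbffdbeafaecb  b
    2  aecbaebd$cedcbffdbeaf  f
    3  afaecbaebd$cedcbffdbe  e
    4  baebd$cedcbffdbeafaec  c
    5  bd$cedcbffdbeafaecbae  e
    6  beafaecbaebd$cedcbffd  d
    7  bffdbeafaecbaebd$cedc  c
    8  cbaebd$cedcbffdbeafae  e
    9  cbffdbeafaecbaebd$ced  d
   10  cedcbffdbeafaecbaebd$  $
   11  d$cedcbffdbeafaecbaeb  b
   12  dbeafaecbaebd$cedcbff  f
   13  dcbffdbeafaecbaebd$ce  e
   14  eafaecbaebd$cedcbffdb  b
   15  ebd$cedcbffdbeafaecba  a
   16  ecbaebd$cedcbffdbeafa  a
   17  edcbffdbeafaecbaebd$c  c
   18  faecbaebd$cedcbffdbea  a
   19  fdbeafaecbaebd$cedcbf  f
   20  ffdbeafaecbaebd$cedcb  b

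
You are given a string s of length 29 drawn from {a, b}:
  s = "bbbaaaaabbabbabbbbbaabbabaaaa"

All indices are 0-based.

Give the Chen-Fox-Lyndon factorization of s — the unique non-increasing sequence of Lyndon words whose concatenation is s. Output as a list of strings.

["b", "b", "b", "aaaaabbabbabbbbbaabbab", "a", "a", "a", "a"]

emit factor 1: 'b' (i=0, period=1)
emit factor 2: 'b' (i=1, period=1)
emit factor 3: 'b' (i=2, period=1)
emit factor 4: 'aaaaabbabbabbbbbaabbab' (i=3, period=22)
emit factor 5: 'a' (i=25, period=1)
emit factor 6: 'a' (i=26, period=1)
emit factor 7: 'a' (i=27, period=1)
emit factor 8: 'a' (i=28, period=1)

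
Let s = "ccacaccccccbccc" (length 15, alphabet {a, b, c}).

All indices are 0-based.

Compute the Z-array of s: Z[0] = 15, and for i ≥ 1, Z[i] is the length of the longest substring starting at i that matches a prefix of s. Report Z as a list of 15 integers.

[15, 1, 0, 1, 0, 2, 2, 2, 2, 2, 1, 0, 2, 2, 1]

Z[0]=15
i=1: outside box; Z[1]=1 grow→box=[1,2)
i=2: outside box; Z[2]=0
i=3: outside box; Z[3]=1 grow→box=[3,4)
i=4: outside box; Z[4]=0
i=5: outside box; Z[5]=2 grow→box=[5,7)
i=6: min(r-i=1, Z[1]=1)=1; Z[6]=2 grow→box=[6,8)
i=7: min(r-i=1, Z[1]=1)=1; Z[7]=2 grow→box=[7,9)
i=8: min(r-i=1, Z[1]=1)=1; Z[8]=2 grow→box=[8,10)
i=9: min(r-i=1, Z[1]=1)=1; Z[9]=2 grow→box=[9,11)
i=10: min(r-i=1, Z[1]=1)=1; Z[10]=1
i=11: outside box; Z[11]=0
i=12: outside box; Z[12]=2 grow→box=[12,14)
i=13: min(r-i=1, Z[1]=1)=1; Z[13]=2 grow→box=[13,15)
i=14: min(r-i=1, Z[1]=1)=1; Z[14]=1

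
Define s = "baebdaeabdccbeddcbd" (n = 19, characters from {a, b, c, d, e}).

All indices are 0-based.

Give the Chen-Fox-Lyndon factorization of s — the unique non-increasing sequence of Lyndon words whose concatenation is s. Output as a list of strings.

["b", "aebd", "ae", "abdccbeddcbd"]

emit factor 1: 'b' (i=0, period=1)
emit factor 2: 'aebd' (i=1, period=4)
emit factor 3: 'ae' (i=5, period=2)
emit factor 4: 'abdccbeddcbd' (i=7, period=12)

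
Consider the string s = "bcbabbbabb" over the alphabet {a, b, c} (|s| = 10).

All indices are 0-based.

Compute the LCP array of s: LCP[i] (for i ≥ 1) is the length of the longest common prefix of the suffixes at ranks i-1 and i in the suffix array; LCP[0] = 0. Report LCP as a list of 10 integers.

[0, 3, 0, 1, 4, 1, 2, 2, 1, 0]

sorted suffixes:
  #0 SA[0]=7  'abb'
  #1 SA[1]=3  'abbbabb'
  #2 SA[2]=9  'b'
  #3 SA[3]=6  'babb'
  #4 SA[4]=2  'babbbabb'
  #5 SA[5]=8  'bb'
  #6 SA[6]=5  'bbabb'
  #7 SA[7]=4  'bbbabb'
  #8 SA[8]=0  'bcbabbbabb'
  #9 SA[9]=1  'cbabbbabb'

SA = [7, 3, 9, 6, 2, 8, 5, 4, 0, 1]
[i] adj suffixes → lcp
  [1] 7/3 → 3 ('abb')
  [2] 3/9 → 0 ('')
  [3] 9/6 → 1 ('b')
  [4] 6/2 → 4 ('babb')
  [5] 2/8 → 1 ('b')
  [6] 8/5 → 2 ('bb')
  [7] 5/4 → 2 ('bb')
  [8] 4/0 → 1 ('b')
  [9] 0/1 → 0 ('')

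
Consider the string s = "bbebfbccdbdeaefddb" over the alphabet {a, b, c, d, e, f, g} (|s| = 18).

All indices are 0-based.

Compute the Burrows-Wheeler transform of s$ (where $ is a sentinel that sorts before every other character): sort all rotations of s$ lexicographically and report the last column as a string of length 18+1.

bed$fdbebcdcfbdbabe

rank  rotation             last
    0  $bbebfbccdbdeaefddb  b
    1  aefddb$bbebfbccdbde  e
    2  b$bbebfbccdbdeaefdd  d
    3  bbebfbccdbdeaefddb$  $
    4  bccdbdeaefddb$bbebf  f
    5  bdeaefddb$bbebfbccd  d
    6  bebfbccdbdeaefddb$b  b
    7  bfbccdbdeaefddb$bbe  e
    8  ccdbdeaefddb$bbebfb  b
    9  cdbdeaefddb$bbebfbc  c
   10  db$bbebfbccdbdeaefd  d
   11  dbdeaefddb$bbebfbcc  c
   12  ddb$bbebfbccdbdeaef  f
   13  deaefddb$bbebfbccdb  b
   14  eaefddb$bbebfbccdbd  d
   15  ebfbccdbdeaefddb$bb  b
   16  efddb$bbebfbccdbdea  a
   17  fbccdbdeaefddb$bbeb  b
   18  fddb$bbebfbccdbdeae  e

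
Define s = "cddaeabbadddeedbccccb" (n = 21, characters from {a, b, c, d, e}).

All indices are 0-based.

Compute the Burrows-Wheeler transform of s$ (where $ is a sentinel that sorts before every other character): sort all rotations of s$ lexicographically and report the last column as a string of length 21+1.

rank  rotation                last
    0  $cddaeabbadddeedbccccb  b
    1  abbadddeedbccccb$cddae  e
    2  adddeedbccccb$cddaeabb  b
    3  aeabbadddeedbccccb$cdd  d
    4  b$cddaeabbadddeedbcccc  c
    5  badddeedbccccb$cddaeab  b
    6  bbadddeedbccccb$cddaea  a
    7  bccccb$cddaeabbadddeed  d
    8  cb$cddaeabbadddeedbccc  c
    9  ccb$cddaeabbadddeedbcc  c
   10  cccb$cddaeabbadddeedbc  c
   11  ccccb$cddaeabbadddeedb  b
   12  cddaeabbadddeedbccccb$  $
   13  daeabbadddeedbccccb$cd  d
   14  dbccccb$cddaeabbadddee  e
   15  ddaeabbadddeedbccccb$c  c
   16  dddeedbccccb$cddaeabba  a
   17  ddeedbccccb$cddaeabbad  d
   18  deedbccccb$cddaeabbadd  d
   19  eabbadddeedbccccb$cdda  a
   20  edbccccb$cddaeabbaddde  e
   21  eedbccccb$cddaeabbaddd  d

bebdcbadcccb$decaddaed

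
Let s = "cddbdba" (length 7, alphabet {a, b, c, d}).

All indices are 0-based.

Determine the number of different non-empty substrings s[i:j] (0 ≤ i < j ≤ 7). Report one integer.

rank→(start, suffix):
  0 → (6, 'a')
  1 → (5, 'ba')
  2 → (3, 'bdba')
  3 → (0, 'cddbdba')
  4 → (4, 'dba')
  5 → (2, 'dbdba')
  6 → (1, 'ddbdba')

SA = [6, 5, 3, 0, 4, 2, 1]
rank  pair      lcp
   1  s[6:],s[5:]  0  ''
   2  s[5:],s[3:]  1  'b'
   3  s[3:],s[0:]  0  ''
   4  s[0:],s[4:]  0  ''
   5  s[4:],s[2:]  2  'db'
   6  s[2:],s[1:]  1  'd'

n(n+1)/2 = 7·8/2 = 28
Σ LCP = 0 + 0 + 1 + 0 + 0 + 2 + 1 = 4
distinct = 28 − 4 = 24

24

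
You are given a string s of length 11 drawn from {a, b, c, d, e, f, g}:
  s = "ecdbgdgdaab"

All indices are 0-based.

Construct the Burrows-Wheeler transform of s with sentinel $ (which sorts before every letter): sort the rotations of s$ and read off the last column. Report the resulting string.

rank  rotation      last
    0  $ecdbgdgdaab  b
    1  aab$ecdbgdgd  d
    2  ab$ecdbgdgda  a
    3  b$ecdbgdgdaa  a
    4  bgdgdaab$ecd  d
    5  cdbgdgdaab$e  e
    6  daab$ecdbgdg  g
    7  dbgdgdaab$ec  c
    8  dgdaab$ecdbg  g
    9  ecdbgdgdaab$  $
   10  gdaab$ecdbgd  d
   11  gdgdaab$ecdb  b

bdaadegcg$db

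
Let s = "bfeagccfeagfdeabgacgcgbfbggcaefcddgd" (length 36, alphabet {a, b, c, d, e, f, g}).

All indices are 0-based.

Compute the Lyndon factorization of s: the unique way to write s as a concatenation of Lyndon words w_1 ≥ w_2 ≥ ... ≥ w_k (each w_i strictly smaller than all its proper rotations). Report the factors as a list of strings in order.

emit factor 1: 'bfe' (i=0, period=3)
emit factor 2: 'agccfeagfde' (i=3, period=11)
emit factor 3: 'abgacgcgbfbggcaefcddgd' (i=14, period=22)

["bfe", "agccfeagfde", "abgacgcgbfbggcaefcddgd"]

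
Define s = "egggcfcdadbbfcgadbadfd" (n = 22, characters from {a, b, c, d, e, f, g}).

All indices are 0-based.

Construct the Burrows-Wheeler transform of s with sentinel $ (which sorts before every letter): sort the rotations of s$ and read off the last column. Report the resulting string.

dgdbddbfgffcaaa$cbdcgge

rank  rotation                 last
    0  $egggcfcdadbbfcgadbadfd  d
    1  adbadfd$egggcfcdadbbfcg  g
    2  adbbfcgadbadfd$egggcfcd  d
    3  adfd$egggcfcdadbbfcgadb  b
    4  badfd$egggcfcdadbbfcgad  d
    5  bbfcgadbadfd$egggcfcdad  d
    6  bfcgadbadfd$egggcfcdadb  b
    7  cdadbbfcgadbadfd$egggcf  f
    8  cfcdadbbfcgadbadfd$eggg  g
    9  cgadbadfd$egggcfcdadbbf  f
   10  d$egggcfcdadbbfcgadbadf  f
   11  dadbbfcgadbadfd$egggcfc  c
   12  dbadfd$egggcfcdadbbfcga  a
   13  dbbfcgadbadfd$egggcfcda  a
   14  dfd$egggcfcdadbbfcgadba  a
   15  egggcfcdadbbfcgadbadfd$  $
   16  fcdadbbfcgadbadfd$egggc  c
   17  fcgadbadfd$egggcfcdadbb  b
   18  fd$egggcfcdadbbfcgadbad  d
   19  gadbadfd$egggcfcdadbbfc  c
   20  gcfcdadbbfcgadbadfd$egg  g
   21  ggcfcdadbbfcgadbadfd$eg  g
   22  gggcfcdadbbfcgadbadfd$e  e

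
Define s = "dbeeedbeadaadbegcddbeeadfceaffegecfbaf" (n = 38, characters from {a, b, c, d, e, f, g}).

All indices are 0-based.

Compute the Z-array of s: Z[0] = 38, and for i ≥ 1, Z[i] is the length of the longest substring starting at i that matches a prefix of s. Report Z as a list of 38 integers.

[38, 0, 0, 0, 0, 3, 0, 0, 0, 1, 0, 0, 3, 0, 0, 0, 0, 1, 4, 0, 0, 0, 0, 1, 0, 0, 0, 0, 0, 0, 0, 0, 0, 0, 0, 0, 0, 0]

Z[0]=38
i=1: i≥r, start 0; Z[1]=0
i=2: i≥r, start 0; Z[2]=0
i=3: i≥r, start 0; Z[3]=0
i=4: i≥r, start 0; Z[4]=0
i=5: i≥r, start 0; Z[5]=3 grow→box=[5,8)
i=6: min(r-i=2, Z[1]=0)=0; Z[6]=0
i=7: min(r-i=1, Z[2]=0)=0; Z[7]=0
i=8: i≥r, start 0; Z[8]=0
i=9: i≥r, start 0; Z[9]=1 grow→box=[9,10)
i=10: i≥r, start 0; Z[10]=0
i=11: i≥r, start 0; Z[11]=0
i=12: i≥r, start 0; Z[12]=3 grow→box=[12,15)
i=13: min(r-i=2, Z[1]=0)=0; Z[13]=0
i=14: min(r-i=1, Z[2]=0)=0; Z[14]=0
i=15: i≥r, start 0; Z[15]=0
i=16: i≥r, start 0; Z[16]=0
i=17: i≥r, start 0; Z[17]=1 grow→box=[17,18)
i=18: i≥r, start 0; Z[18]=4 grow→box=[18,22)
i=19: min(r-i=3, Z[1]=0)=0; Z[19]=0
i=20: min(r-i=2, Z[2]=0)=0; Z[20]=0
i=21: min(r-i=1, Z[3]=0)=0; Z[21]=0
i=22: i≥r, start 0; Z[22]=0
i=23: i≥r, start 0; Z[23]=1 grow→box=[23,24)
i=24: i≥r, start 0; Z[24]=0
i=25: i≥r, start 0; Z[25]=0
i=26: i≥r, start 0; Z[26]=0
i=27: i≥r, start 0; Z[27]=0
i=28: i≥r, start 0; Z[28]=0
i=29: i≥r, start 0; Z[29]=0
i=30: i≥r, start 0; Z[30]=0
i=31: i≥r, start 0; Z[31]=0
i=32: i≥r, start 0; Z[32]=0
i=33: i≥r, start 0; Z[33]=0
i=34: i≥r, start 0; Z[34]=0
i=35: i≥r, start 0; Z[35]=0
i=36: i≥r, start 0; Z[36]=0
i=37: i≥r, start 0; Z[37]=0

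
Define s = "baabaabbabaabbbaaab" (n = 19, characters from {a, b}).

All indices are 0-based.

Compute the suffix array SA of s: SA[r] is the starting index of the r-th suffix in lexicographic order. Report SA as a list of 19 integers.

[15, 16, 1, 4, 10, 17, 2, 8, 5, 11, 18, 14, 0, 3, 9, 7, 13, 6, 12]

sorted suffixes:
  #0 SA[0]=15  'aaab'
  #1 SA[1]=16  'aab'
  #2 SA[2]=1  'aabaabbabaabbbaaab'
  #3 SA[3]=4  'aabbabaabbbaaab'
  #4 SA[4]=10  'aabbbaaab'
  #5 SA[5]=17  'ab'
  #6 SA[6]=2  'abaabbabaabbbaaab'
  #7 SA[7]=8  'abaabbbaaab'
  #8 SA[8]=5  'abbabaabbbaaab'
  #9 SA[9]=11  'abbbaaab'
  #10 SA[10]=18  'b'
  #11 SA[11]=14  'baaab'
  #12 SA[12]=0  'baabaabbabaabbbaaab'
  #13 SA[13]=3  'baabbabaabbbaaab'
  #14 SA[14]=9  'baabbbaaab'
  #15 SA[15]=7  'babaabbbaaab'
  #16 SA[16]=13  'bbaaab'
  #17 SA[17]=6  'bbabaabbbaaab'
  #18 SA[18]=12  'bbbaaab'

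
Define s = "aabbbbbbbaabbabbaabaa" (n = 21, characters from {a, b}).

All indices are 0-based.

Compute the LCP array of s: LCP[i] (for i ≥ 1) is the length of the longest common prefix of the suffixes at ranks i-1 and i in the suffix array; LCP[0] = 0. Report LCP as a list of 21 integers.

[0, 1, 2, 3, 4, 1, 2, 4, 3, 0, 3, 4, 2, 1, 5, 3, 2, 3, 4, 5, 6]

rank | idx | suffix
   0 |  20 | a
   1 |  19 | aa
   2 |  16 | aabaa
   3 |   9 | aabbabbaabaa
   4 |   0 | aabbbbbbbaabbabbaabaa
   5 |  17 | abaa
   6 |  13 | abbaabaa
   7 |  10 | abbabbaabaa
   8 |   1 | abbbbbbbaabbabbaabaa
   9 |  18 | baa
  10 |  15 | baabaa
  11 |   8 | baabbabbaabaa
  12 |  12 | babbaabaa
  13 |  14 | bbaabaa
  14 |   7 | bbaabbabbaabaa
  15 |  11 | bbabbaabaa
  16 |   6 | bbbaabbabbaabaa
  17 |   5 | bbbbaabbabbaabaa
  18 |   4 | bbbbbaabbabbaabaa
  19 |   3 | bbbbbbaabbabbaabaa
  20 |   2 | bbbbbbbaabbabbaabaa

SA = [20, 19, 16, 9, 0, 17, 13, 10, 1, 18, 15, 8, 12, 14, 7, 11, 6, 5, 4, 3, 2]
[i] adj suffixes → lcp
  [1] 20/19 → 1 ('a')
  [2] 19/16 → 2 ('aa')
  [3] 16/9 → 3 ('aab')
  [4] 9/0 → 4 ('aabb')
  [5] 0/17 → 1 ('a')
  [6] 17/13 → 2 ('ab')
  [7] 13/10 → 4 ('abba')
  [8] 10/1 → 3 ('abb')
  [9] 1/18 → 0 ('')
  [10] 18/15 → 3 ('baa')
  [11] 15/8 → 4 ('baab')
  [12] 8/12 → 2 ('ba')
  [13] 12/14 → 1 ('b')
  [14] 14/7 → 5 ('bbaab')
  [15] 7/11 → 3 ('bba')
  [16] 11/6 → 2 ('bb')
  [17] 6/5 → 3 ('bbb')
  [18] 5/4 → 4 ('bbbb')
  [19] 4/3 → 5 ('bbbbb')
  [20] 3/2 → 6 ('bbbbbb')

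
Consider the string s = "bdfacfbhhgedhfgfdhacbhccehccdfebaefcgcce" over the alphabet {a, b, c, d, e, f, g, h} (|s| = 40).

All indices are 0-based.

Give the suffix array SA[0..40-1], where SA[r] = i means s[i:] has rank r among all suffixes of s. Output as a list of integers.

[18, 3, 32, 31, 0, 20, 6, 19, 26, 37, 22, 27, 38, 23, 4, 35, 1, 28, 16, 11, 39, 30, 10, 33, 24, 2, 5, 34, 15, 29, 13, 36, 9, 14, 17, 25, 21, 12, 8, 7]

sorted suffixes:
  #0 SA[0]=18  'acbhccehccdfebaefcgcce'
  #1 SA[1]=3  'acfbhhgedhfgfdhacbhccehccdfebaefcgcce'
  #2 SA[2]=32  'aefcgcce'
  #3 SA[3]=31  'baefcgcce'
  #4 SA[4]=0  'bdfacfbhhgedhfgfdhacbhccehccdfebaefcgcce'
  #5 SA[5]=20  'bhccehccdfebaefcgcce'
  #6 SA[6]=6  'bhhgedhfgfdhacbhccehccdfebaefcgcce'
  #7 SA[7]=19  'cbhccehccdfebaefcgcce'
  #8 SA[8]=26  'ccdfebaefcgcce'
  #9 SA[9]=37  'cce'
  #10 SA[10]=22  'ccehccdfebaefcgcce'
  #11 SA[11]=27  'cdfebaefcgcce'
  #12 SA[12]=38  'ce'
  #13 SA[13]=23  'cehccdfebaefcgcce'
  #14 SA[14]=4  'cfbhhgedhfgfdhacbhccehccdfebaefcgcce'
  #15 SA[15]=35  'cgcce'
  #16 SA[16]=1  'dfacfbhhgedhfgfdhacbhccehccdfebaefcgcce'
  #17 SA[17]=28  'dfebaefcgcce'
  #18 SA[18]=16  'dhacbhccehccdfebaefcgcce'
  #19 SA[19]=11  'dhfgfdhacbhccehccdfebaefcgcce'
  #20 SA[20]=39  'e'
  #21 SA[21]=30  'ebaefcgcce'
  #22 SA[22]=10  'edhfgfdhacbhccehccdfebaefcgcce'
  #23 SA[23]=33  'efcgcce'
  #24 SA[24]=24  'ehccdfebaefcgcce'
  #25 SA[25]=2  'facfbhhgedhfgfdhacbhccehccdfebaefcgcce'
  #26 SA[26]=5  'fbhhgedhfgfdhacbhccehccdfebaefcgcce'
  #27 SA[27]=34  'fcgcce'
  #28 SA[28]=15  'fdhacbhccehccdfebaefcgcce'
  #29 SA[29]=29  'febaefcgcce'
  #30 SA[30]=13  'fgfdhacbhccehccdfebaefcgcce'
  #31 SA[31]=36  'gcce'
  #32 SA[32]=9  'gedhfgfdhacbhccehccdfebaefcgcce'
  #33 SA[33]=14  'gfdhacbhccehccdfebaefcgcce'
  #34 SA[34]=17  'hacbhccehccdfebaefcgcce'
  #35 SA[35]=25  'hccdfebaefcgcce'
  #36 SA[36]=21  'hccehccdfebaefcgcce'
  #37 SA[37]=12  'hfgfdhacbhccehccdfebaefcgcce'
  #38 SA[38]=8  'hgedhfgfdhacbhccehccdfebaefcgcce'
  #39 SA[39]=7  'hhgedhfgfdhacbhccehccdfebaefcgcce'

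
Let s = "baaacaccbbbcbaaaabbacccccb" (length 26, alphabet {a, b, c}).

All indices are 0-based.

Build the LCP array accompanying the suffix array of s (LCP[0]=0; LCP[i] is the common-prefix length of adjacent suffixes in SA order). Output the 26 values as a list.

[0, 3, 3, 2, 2, 1, 1, 2, 3, 0, 1, 4, 2, 1, 2, 2, 1, 0, 1, 2, 2, 1, 3, 2, 3, 4]

sorted suffixes:
  #0 SA[0]=13  'aaaabbacccccb'
  #1 SA[1]=14  'aaabbacccccb'
  #2 SA[2]=1  'aaacaccbbbcbaaaabbacccccb'
  #3 SA[3]=15  'aabbacccccb'
  #4 SA[4]=2  'aacaccbbbcbaaaabbacccccb'
  #5 SA[5]=16  'abbacccccb'
  #6 SA[6]=3  'acaccbbbcbaaaabbacccccb'
  #7 SA[7]=5  'accbbbcbaaaabbacccccb'
  #8 SA[8]=19  'acccccb'
  #9 SA[9]=25  'b'
  #10 SA[10]=12  'baaaabbacccccb'
  #11 SA[11]=0  'baaacaccbbbcbaaaabbacccccb'
  #12 SA[12]=18  'bacccccb'
  #13 SA[13]=17  'bbacccccb'
  #14 SA[14]=8  'bbbcbaaaabbacccccb'
  #15 SA[15]=9  'bbcbaaaabbacccccb'
  #16 SA[16]=10  'bcbaaaabbacccccb'
  #17 SA[17]=4  'caccbbbcbaaaabbacccccb'
  #18 SA[18]=24  'cb'
  #19 SA[19]=11  'cbaaaabbacccccb'
  #20 SA[20]=7  'cbbbcbaaaabbacccccb'
  #21 SA[21]=23  'ccb'
  #22 SA[22]=6  'ccbbbcbaaaabbacccccb'
  #23 SA[23]=22  'cccb'
  #24 SA[24]=21  'ccccb'
  #25 SA[25]=20  'cccccb'

SA = [13, 14, 1, 15, 2, 16, 3, 5, 19, 25, 12, 0, 18, 17, 8, 9, 10, 4, 24, 11, 7, 23, 6, 22, 21, 20]
[i] adj suffixes → lcp
  [1] 13/14 → 3 ('aaa')
  [2] 14/1 → 3 ('aaa')
  [3] 1/15 → 2 ('aa')
  [4] 15/2 → 2 ('aa')
  [5] 2/16 → 1 ('a')
  [6] 16/3 → 1 ('a')
  [7] 3/5 → 2 ('ac')
  [8] 5/19 → 3 ('acc')
  [9] 19/25 → 0 ('')
  [10] 25/12 → 1 ('b')
  [11] 12/0 → 4 ('baaa')
  [12] 0/18 → 2 ('ba')
  [13] 18/17 → 1 ('b')
  [14] 17/8 → 2 ('bb')
  [15] 8/9 → 2 ('bb')
  [16] 9/10 → 1 ('b')
  [17] 10/4 → 0 ('')
  [18] 4/24 → 1 ('c')
  [19] 24/11 → 2 ('cb')
  [20] 11/7 → 2 ('cb')
  [21] 7/23 → 1 ('c')
  [22] 23/6 → 3 ('ccb')
  [23] 6/22 → 2 ('cc')
  [24] 22/21 → 3 ('ccc')
  [25] 21/20 → 4 ('cccc')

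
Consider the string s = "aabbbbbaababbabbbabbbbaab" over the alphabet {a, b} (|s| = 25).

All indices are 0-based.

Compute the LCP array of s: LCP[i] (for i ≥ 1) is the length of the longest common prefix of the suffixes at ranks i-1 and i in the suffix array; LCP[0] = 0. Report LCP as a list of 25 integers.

[0, 3, 3, 1, 2, 2, 3, 4, 5, 0, 1, 4, 2, 4, 5, 1, 5, 3, 6, 2, 6, 4, 3, 7, 4]

rank→(start, suffix):
  0 → (22, 'aab')
  1 → (7, 'aababbabbbabbbbaab')
  2 → (0, 'aabbbbbaababbabbbabbbbaab')
  3 → (23, 'ab')
  4 → (8, 'ababbabbbabbbbaab')
  5 → (10, 'abbabbbabbbbaab')
  6 → (13, 'abbbabbbbaab')
  7 → (17, 'abbbbaab')
  8 → (1, 'abbbbbaababbabbbabbbbaab')
  9 → (24, 'b')
  10 → (21, 'baab')
  11 → (6, 'baababbabbbabbbbaab')
  12 → (9, 'babbabbbabbbbaab')
  13 → (12, 'babbbabbbbaab')
  14 → (16, 'babbbbaab')
  15 → (20, 'bbaab')
  16 → (5, 'bbaababbabbbabbbbaab')
  17 → (11, 'bbabbbabbbbaab')
  18 → (15, 'bbabbbbaab')
  19 → (19, 'bbbaab')
  20 → (4, 'bbbaababbabbbabbbbaab')
  21 → (14, 'bbbabbbbaab')
  22 → (18, 'bbbbaab')
  23 → (3, 'bbbbaababbabbbabbbbaab')
  24 → (2, 'bbbbbaababbabbbabbbbaab')

SA = [22, 7, 0, 23, 8, 10, 13, 17, 1, 24, 21, 6, 9, 12, 16, 20, 5, 11, 15, 19, 4, 14, 18, 3, 2]
rank  pair      lcp
   1  s[22:],s[7:]  3  'aab'
   2  s[7:],s[0:]  3  'aab'
   3  s[0:],s[23:]  1  'a'
   4  s[23:],s[8:]  2  'ab'
   5  s[8:],s[10:]  2  'ab'
   6  s[10:],s[13:]  3  'abb'
   7  s[13:],s[17:]  4  'abbb'
   8  s[17:],s[1:]  5  'abbbb'
   9  s[1:],s[24:]  0  ''
  10  s[24:],s[21:]  1  'b'
  11  s[21:],s[6:]  4  'baab'
  12  s[6:],s[9:]  2  'ba'
  13  s[9:],s[12:]  4  'babb'
  14  s[12:],s[16:]  5  'babbb'
  15  s[16:],s[20:]  1  'b'
  16  s[20:],s[5:]  5  'bbaab'
  17  s[5:],s[11:]  3  'bba'
  18  s[11:],s[15:]  6  'bbabbb'
  19  s[15:],s[19:]  2  'bb'
  20  s[19:],s[4:]  6  'bbbaab'
  21  s[4:],s[14:]  4  'bbba'
  22  s[14:],s[18:]  3  'bbb'
  23  s[18:],s[3:]  7  'bbbbaab'
  24  s[3:],s[2:]  4  'bbbb'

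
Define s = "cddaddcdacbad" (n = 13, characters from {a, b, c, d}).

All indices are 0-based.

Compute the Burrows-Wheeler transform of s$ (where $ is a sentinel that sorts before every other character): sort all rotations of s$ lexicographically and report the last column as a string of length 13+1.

ddbdcad$acddca

rank  rotation        last
    0  $cddaddcdacbad  d
    1  acbad$cddaddcd  d
    2  ad$cddaddcdacb  b
    3  addcdacbad$cdd  d
    4  bad$cddaddcdac  c
    5  cbad$cddaddcda  a
    6  cdacbad$cddadd  d
    7  cddaddcdacbad$  $
    8  d$cddaddcdacba  a
    9  dacbad$cddaddc  c
   10  daddcdacbad$cd  d
   11  dcdacbad$cddad  d
   12  ddaddcdacbad$c  c
   13  ddcdacbad$cdda  a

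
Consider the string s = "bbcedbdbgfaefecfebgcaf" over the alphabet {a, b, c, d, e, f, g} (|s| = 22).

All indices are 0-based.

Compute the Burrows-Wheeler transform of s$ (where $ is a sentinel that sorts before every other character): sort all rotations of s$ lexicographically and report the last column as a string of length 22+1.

rank  rotation                 last
    0  $bbcedbdbgfaefecfebgcaf  f
    1  aefecfebgcaf$bbcedbdbgf  f
    2  af$bbcedbdbgfaefecfebgc  c
    3  bbcedbdbgfaefecfebgcaf$  $
    4  bcedbdbgfaefecfebgcaf$b  b
    5  bdbgfaefecfebgcaf$bbced  d
    6  bgcaf$bbcedbdbgfaefecfe  e
    7  bgfaefecfebgcaf$bbcedbd  d
    8  caf$bbcedbdbgfaefecfebg  g
    9  cedbdbgfaefecfebgcaf$bb  b
   10  cfebgcaf$bbcedbdbgfaefe  e
   11  dbdbgfaefecfebgcaf$bbce  e
   12  dbgfaefecfebgcaf$bbcedb  b
   13  ebgcaf$bbcedbdbgfaefecf  f
   14  ecfebgcaf$bbcedbdbgfaef  f
   15  edbdbgfaefecfebgcaf$bbc  c
   16  efecfebgcaf$bbcedbdbgfa  a
   17  f$bbcedbdbgfaefecfebgca  a
   18  faefecfebgcaf$bbcedbdbg  g
   19  febgcaf$bbcedbdbgfaefec  c
   20  fecfebgcaf$bbcedbdbgfae  e
   21  gcaf$bbcedbdbgfaefecfeb  b
   22  gfaefecfebgcaf$bbcedbdb  b

ffc$bdedgbeebffcaagcebb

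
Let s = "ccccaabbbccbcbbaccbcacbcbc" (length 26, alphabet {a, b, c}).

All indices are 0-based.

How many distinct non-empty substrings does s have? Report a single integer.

304

sorted suffixes:
  #0 SA[0]=4  'aabbbccbcbbaccbcacbcbc'
  #1 SA[1]=5  'abbbccbcbbaccbcacbcbc'
  #2 SA[2]=20  'acbcbc'
  #3 SA[3]=15  'accbcacbcbc'
  #4 SA[4]=14  'baccbcacbcbc'
  #5 SA[5]=13  'bbaccbcacbcbc'
  #6 SA[6]=6  'bbbccbcbbaccbcacbcbc'
  #7 SA[7]=7  'bbccbcbbaccbcacbcbc'
  #8 SA[8]=24  'bc'
  #9 SA[9]=18  'bcacbcbc'
  #10 SA[10]=11  'bcbbaccbcacbcbc'
  #11 SA[11]=22  'bcbc'
  #12 SA[12]=8  'bccbcbbaccbcacbcbc'
  #13 SA[13]=25  'c'
  #14 SA[14]=3  'caabbbccbcbbaccbcacbcbc'
  #15 SA[15]=19  'cacbcbc'
  #16 SA[16]=12  'cbbaccbcacbcbc'
  #17 SA[17]=23  'cbc'
  #18 SA[18]=17  'cbcacbcbc'
  #19 SA[19]=10  'cbcbbaccbcacbcbc'
  #20 SA[20]=21  'cbcbc'
  #21 SA[21]=2  'ccaabbbccbcbbaccbcacbcbc'
  #22 SA[22]=16  'ccbcacbcbc'
  #23 SA[23]=9  'ccbcbbaccbcacbcbc'
  #24 SA[24]=1  'cccaabbbccbcbbaccbcacbcbc'
  #25 SA[25]=0  'ccccaabbbccbcbbaccbcacbcbc'

SA = [4, 5, 20, 15, 14, 13, 6, 7, 24, 18, 11, 22, 8, 25, 3, 19, 12, 23, 17, 10, 21, 2, 16, 9, 1, 0]
i: (SA[i-1],SA[i]) lcp shared
  1: (4,5) 1 'a'
  2: (5,20) 1 'a'
  3: (20,15) 2 'ac'
  4: (15,14) 0 ''
  5: (14,13) 1 'b'
  6: (13,6) 2 'bb'
  7: (6,7) 2 'bb'
  8: (7,24) 1 'b'
  9: (24,18) 2 'bc'
  10: (18,11) 2 'bc'
  11: (11,22) 3 'bcb'
  12: (22,8) 2 'bc'
  13: (8,25) 0 ''
  14: (25,3) 1 'c'
  15: (3,19) 2 'ca'
  16: (19,12) 1 'c'
  17: (12,23) 2 'cb'
  18: (23,17) 3 'cbc'
  19: (17,10) 3 'cbc'
  20: (10,21) 4 'cbcb'
  21: (21,2) 1 'c'
  22: (2,16) 2 'cc'
  23: (16,9) 4 'ccbc'
  24: (9,1) 2 'cc'
  25: (1,0) 3 'ccc'

n(n+1)/2 = 26·27/2 = 351
Σ LCP = 0 + 1 + 1 + 2 + 0 + 1 + 2 + 2 + 1 + 2 + 2 + 3 + 2 + 0 + 1 + 2 + 1 + 2 + 3 + 3 + 4 + 1 + 2 + 4 + 2 + 3 = 47
distinct = 351 − 47 = 304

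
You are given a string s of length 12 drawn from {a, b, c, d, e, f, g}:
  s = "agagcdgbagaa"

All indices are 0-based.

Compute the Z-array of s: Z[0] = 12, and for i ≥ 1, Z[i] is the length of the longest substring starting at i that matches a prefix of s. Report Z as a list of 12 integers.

Z[0]=12
i=1: outside box; Z[1]=0
i=2: outside box; Z[2]=2 extend→box=[2,4)
i=3: min(r-i=1, Z[1]=0)=0; Z[3]=0
i=4: outside box; Z[4]=0
i=5: outside box; Z[5]=0
i=6: outside box; Z[6]=0
i=7: outside box; Z[7]=0
i=8: outside box; Z[8]=3 extend→box=[8,11)
i=9: min(r-i=2, Z[1]=0)=0; Z[9]=0
i=10: min(r-i=1, Z[2]=2)=1; Z[10]=1
i=11: outside box; Z[11]=1 extend→box=[11,12)

[12, 0, 2, 0, 0, 0, 0, 0, 3, 0, 1, 1]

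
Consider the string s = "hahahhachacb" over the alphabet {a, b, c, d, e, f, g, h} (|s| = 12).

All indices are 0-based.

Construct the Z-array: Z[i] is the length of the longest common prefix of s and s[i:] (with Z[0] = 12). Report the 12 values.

[12, 0, 3, 0, 1, 2, 0, 0, 2, 0, 0, 0]

Z[0]=12
i=1: fresh scan; Z[1]=0
i=2: fresh scan; Z[2]=3 scan→box=[2,5)
i=3: min(r-i=2, Z[1]=0)=0; Z[3]=0
i=4: min(r-i=1, Z[2]=3)=1; Z[4]=1
i=5: fresh scan; Z[5]=2 scan→box=[5,7)
i=6: min(r-i=1, Z[1]=0)=0; Z[6]=0
i=7: fresh scan; Z[7]=0
i=8: fresh scan; Z[8]=2 scan→box=[8,10)
i=9: min(r-i=1, Z[1]=0)=0; Z[9]=0
i=10: fresh scan; Z[10]=0
i=11: fresh scan; Z[11]=0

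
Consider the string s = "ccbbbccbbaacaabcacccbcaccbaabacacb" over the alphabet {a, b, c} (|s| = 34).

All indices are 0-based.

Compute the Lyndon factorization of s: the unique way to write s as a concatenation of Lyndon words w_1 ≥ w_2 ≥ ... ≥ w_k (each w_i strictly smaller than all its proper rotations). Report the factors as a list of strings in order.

["c", "c", "bbbcc", "b", "b", "aac", "aabcacccbcaccb", "aabacacb"]

emit factor 1: 'c' (i=0, period=1)
emit factor 2: 'c' (i=1, period=1)
emit factor 3: 'bbbcc' (i=2, period=5)
emit factor 4: 'b' (i=7, period=1)
emit factor 5: 'b' (i=8, period=1)
emit factor 6: 'aac' (i=9, period=3)
emit factor 7: 'aabcacccbcaccb' (i=12, period=14)
emit factor 8: 'aabacacb' (i=26, period=8)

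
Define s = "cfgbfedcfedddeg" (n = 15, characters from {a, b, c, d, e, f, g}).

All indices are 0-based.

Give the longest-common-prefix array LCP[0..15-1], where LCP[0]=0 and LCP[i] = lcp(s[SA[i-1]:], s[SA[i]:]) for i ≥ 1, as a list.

sorted suffixes:
  #0 SA[0]=3  'bfedcfedddeg'
  #1 SA[1]=7  'cfedddeg'
  #2 SA[2]=0  'cfgbfedcfedddeg'
  #3 SA[3]=6  'dcfedddeg'
  #4 SA[4]=10  'dddeg'
  #5 SA[5]=11  'ddeg'
  #6 SA[6]=12  'deg'
  #7 SA[7]=5  'edcfedddeg'
  #8 SA[8]=9  'edddeg'
  #9 SA[9]=13  'eg'
  #10 SA[10]=4  'fedcfedddeg'
  #11 SA[11]=8  'fedddeg'
  #12 SA[12]=1  'fgbfedcfedddeg'
  #13 SA[13]=14  'g'
  #14 SA[14]=2  'gbfedcfedddeg'

SA = [3, 7, 0, 6, 10, 11, 12, 5, 9, 13, 4, 8, 1, 14, 2]
i: (SA[i-1],SA[i]) lcp shared
  1: (3,7) 0 ''
  2: (7,0) 2 'cf'
  3: (0,6) 0 ''
  4: (6,10) 1 'd'
  5: (10,11) 2 'dd'
  6: (11,12) 1 'd'
  7: (12,5) 0 ''
  8: (5,9) 2 'ed'
  9: (9,13) 1 'e'
  10: (13,4) 0 ''
  11: (4,8) 3 'fed'
  12: (8,1) 1 'f'
  13: (1,14) 0 ''
  14: (14,2) 1 'g'

[0, 0, 2, 0, 1, 2, 1, 0, 2, 1, 0, 3, 1, 0, 1]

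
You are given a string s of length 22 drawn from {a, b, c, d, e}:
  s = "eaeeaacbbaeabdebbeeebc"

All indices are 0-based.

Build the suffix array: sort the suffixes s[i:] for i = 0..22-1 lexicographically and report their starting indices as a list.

[4, 11, 5, 9, 1, 8, 7, 15, 20, 12, 16, 21, 6, 13, 3, 10, 0, 14, 19, 2, 18, 17]

rank | idx | suffix
   0 |   4 | aacbbaeabdebbeeebc
   1 |  11 | abdebbeeebc
   2 |   5 | acbbaeabdebbeeebc
   3 |   9 | aeabdebbeeebc
   4 |   1 | aeeaacbbaeabdebbeeebc
   5 |   8 | baeabdebbeeebc
   6 |   7 | bbaeabdebbeeebc
   7 |  15 | bbeeebc
   8 |  20 | bc
   9 |  12 | bdebbeeebc
  10 |  16 | beeebc
  11 |  21 | c
  12 |   6 | cbbaeabdebbeeebc
  13 |  13 | debbeeebc
  14 |   3 | eaacbbaeabdebbeeebc
  15 |  10 | eabdebbeeebc
  16 |   0 | eaeeaacbbaeabdebbeeebc
  17 |  14 | ebbeeebc
  18 |  19 | ebc
  19 |   2 | eeaacbbaeabdebbeeebc
  20 |  18 | eebc
  21 |  17 | eeebc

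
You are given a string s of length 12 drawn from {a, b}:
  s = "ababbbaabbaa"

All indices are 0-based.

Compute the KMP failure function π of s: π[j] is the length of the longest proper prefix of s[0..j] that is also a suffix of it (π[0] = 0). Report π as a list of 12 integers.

[0, 0, 1, 2, 0, 0, 1, 1, 2, 0, 1, 1]

π[0] = 0
j=1 s[j]='b': π[1]=0 (border '')
j=2 s[j]='a': π[2]=1 (border 'a')
j=3 s[j]='b': π[3]=2 (border 'ab')
j=4 s[j]='b': k: 2→0; π[4]=0 (border '')
j=5 s[j]='b': π[5]=0 (border '')
j=6 s[j]='a': π[6]=1 (border 'a')
j=7 s[j]='a': k: 1→0; π[7]=1 (border 'a')
j=8 s[j]='b': π[8]=2 (border 'ab')
j=9 s[j]='b': k: 2→0; π[9]=0 (border '')
j=10 s[j]='a': π[10]=1 (border 'a')
j=11 s[j]='a': k: 1→0; π[11]=1 (border 'a')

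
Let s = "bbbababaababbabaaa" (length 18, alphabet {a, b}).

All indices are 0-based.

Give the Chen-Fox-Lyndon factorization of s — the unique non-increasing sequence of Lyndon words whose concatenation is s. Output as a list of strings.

emit factor 1: 'b' (i=0, period=1)
emit factor 2: 'b' (i=1, period=1)
emit factor 3: 'b' (i=2, period=1)
emit factor 4: 'ab' (i=3, period=2)
emit factor 5: 'ab' (i=5, period=2)
emit factor 6: 'aababbab' (i=7, period=8)
emit factor 7: 'a' (i=15, period=1)
emit factor 8: 'a' (i=16, period=1)
emit factor 9: 'a' (i=17, period=1)

["b", "b", "b", "ab", "ab", "aababbab", "a", "a", "a"]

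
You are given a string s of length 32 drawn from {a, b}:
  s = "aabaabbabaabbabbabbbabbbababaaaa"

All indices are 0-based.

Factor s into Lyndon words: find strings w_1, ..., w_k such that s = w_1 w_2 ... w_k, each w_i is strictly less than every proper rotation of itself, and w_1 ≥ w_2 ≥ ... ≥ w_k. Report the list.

emit factor 1: 'aabaabbabaabbabbabbbabbbabab' (i=0, period=28)
emit factor 2: 'a' (i=28, period=1)
emit factor 3: 'a' (i=29, period=1)
emit factor 4: 'a' (i=30, period=1)
emit factor 5: 'a' (i=31, period=1)

["aabaabbabaabbabbabbbabbbabab", "a", "a", "a", "a"]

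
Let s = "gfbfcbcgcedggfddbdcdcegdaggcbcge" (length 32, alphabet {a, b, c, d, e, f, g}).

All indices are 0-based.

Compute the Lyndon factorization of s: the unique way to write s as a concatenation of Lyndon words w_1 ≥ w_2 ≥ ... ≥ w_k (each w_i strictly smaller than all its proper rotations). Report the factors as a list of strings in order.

emit factor 1: 'g' (i=0, period=1)
emit factor 2: 'f' (i=1, period=1)
emit factor 3: 'bfc' (i=2, period=3)
emit factor 4: 'bcgcedggfddbdcdcegd' (i=5, period=19)
emit factor 5: 'aggcbcge' (i=24, period=8)

["g", "f", "bfc", "bcgcedggfddbdcdcegd", "aggcbcge"]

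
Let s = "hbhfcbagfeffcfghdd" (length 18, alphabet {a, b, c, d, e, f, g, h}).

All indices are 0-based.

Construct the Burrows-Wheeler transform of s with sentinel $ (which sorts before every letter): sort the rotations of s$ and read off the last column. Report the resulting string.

dbchffdhfhfgecaf$gb

rank  rotation             last
    0  $hbhfcbagfeffcfghdd  d
    1  agfeffcfghdd$hbhfcb  b
    2  bagfeffcfghdd$hbhfc  c
    3  bhfcbagfeffcfghdd$h  h
    4  cbagfeffcfghdd$hbhf  f
    5  cfghdd$hbhfcbagfeff  f
    6  d$hbhfcbagfeffcfghd  d
    7  dd$hbhfcbagfeffcfgh  h
    8  effcfghdd$hbhfcbagf  f
    9  fcbagfeffcfghdd$hbh  h
   10  fcfghdd$hbhfcbagfef  f
   11  feffcfghdd$hbhfcbag  g
   12  ffcfghdd$hbhfcbagfe  e
   13  fghdd$hbhfcbagfeffc  c
   14  gfeffcfghdd$hbhfcba  a
   15  ghdd$hbhfcbagfeffcf  f
   16  hbhfcbagfeffcfghdd$  $
   17  hdd$hbhfcbagfeffcfg  g
   18  hfcbagfeffcfghdd$hb  b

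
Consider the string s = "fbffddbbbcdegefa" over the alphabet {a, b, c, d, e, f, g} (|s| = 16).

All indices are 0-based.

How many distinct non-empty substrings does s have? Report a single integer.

126

rank→(start, suffix):
  0 → (15, 'a')
  1 → (6, 'bbbcdegefa')
  2 → (7, 'bbcdegefa')
  3 → (8, 'bcdegefa')
  4 → (1, 'bffddbbbcdegefa')
  5 → (9, 'cdegefa')
  6 → (5, 'dbbbcdegefa')
  7 → (4, 'ddbbbcdegefa')
  8 → (10, 'degefa')
  9 → (13, 'efa')
  10 → (11, 'egefa')
  11 → (14, 'fa')
  12 → (0, 'fbffddbbbcdegefa')
  13 → (3, 'fddbbbcdegefa')
  14 → (2, 'ffddbbbcdegefa')
  15 → (12, 'gefa')

SA = [15, 6, 7, 8, 1, 9, 5, 4, 10, 13, 11, 14, 0, 3, 2, 12]
[i] adj suffixes → lcp
  [1] 15/6 → 0 ('')
  [2] 6/7 → 2 ('bb')
  [3] 7/8 → 1 ('b')
  [4] 8/1 → 1 ('b')
  [5] 1/9 → 0 ('')
  [6] 9/5 → 0 ('')
  [7] 5/4 → 1 ('d')
  [8] 4/10 → 1 ('d')
  [9] 10/13 → 0 ('')
  [10] 13/11 → 1 ('e')
  [11] 11/14 → 0 ('')
  [12] 14/0 → 1 ('f')
  [13] 0/3 → 1 ('f')
  [14] 3/2 → 1 ('f')
  [15] 2/12 → 0 ('')

n(n+1)/2 = 16·17/2 = 136
Σ LCP = 0 + 0 + 2 + 1 + 1 + 0 + 0 + 1 + 1 + 0 + 1 + 0 + 1 + 1 + 1 + 0 = 10
distinct = 136 − 10 = 126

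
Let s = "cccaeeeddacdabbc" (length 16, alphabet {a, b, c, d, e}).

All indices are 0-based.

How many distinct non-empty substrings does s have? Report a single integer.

122

rank→(start, suffix):
  0 → (12, 'abbc')
  1 → (9, 'acdabbc')
  2 → (3, 'aeeeddacdabbc')
  3 → (13, 'bbc')
  4 → (14, 'bc')
  5 → (15, 'c')
  6 → (2, 'caeeeddacdabbc')
  7 → (1, 'ccaeeeddacdabbc')
  8 → (0, 'cccaeeeddacdabbc')
  9 → (10, 'cdabbc')
  10 → (11, 'dabbc')
  11 → (8, 'dacdabbc')
  12 → (7, 'ddacdabbc')
  13 → (6, 'eddacdabbc')
  14 → (5, 'eeddacdabbc')
  15 → (4, 'eeeddacdabbc')

SA = [12, 9, 3, 13, 14, 15, 2, 1, 0, 10, 11, 8, 7, 6, 5, 4]
[i] adj suffixes → lcp
  [1] 12/9 → 1 ('a')
  [2] 9/3 → 1 ('a')
  [3] 3/13 → 0 ('')
  [4] 13/14 → 1 ('b')
  [5] 14/15 → 0 ('')
  [6] 15/2 → 1 ('c')
  [7] 2/1 → 1 ('c')
  [8] 1/0 → 2 ('cc')
  [9] 0/10 → 1 ('c')
  [10] 10/11 → 0 ('')
  [11] 11/8 → 2 ('da')
  [12] 8/7 → 1 ('d')
  [13] 7/6 → 0 ('')
  [14] 6/5 → 1 ('e')
  [15] 5/4 → 2 ('ee')

n(n+1)/2 = 16·17/2 = 136
Σ LCP = 0 + 1 + 1 + 0 + 1 + 0 + 1 + 1 + 2 + 1 + 0 + 2 + 1 + 0 + 1 + 2 = 14
distinct = 136 − 14 = 122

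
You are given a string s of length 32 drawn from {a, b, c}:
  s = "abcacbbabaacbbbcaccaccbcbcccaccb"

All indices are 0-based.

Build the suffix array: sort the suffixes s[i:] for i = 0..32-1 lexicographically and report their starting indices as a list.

sorted suffixes:
  #0 SA[0]=9  'aacbbbcaccaccbcbcccaccb'
  #1 SA[1]=7  'abaacbbbcaccaccbcbcccaccb'
  #2 SA[2]=0  'abcacbbabaacbbbcaccaccbcbcccaccb'
  #3 SA[3]=3  'acbbabaacbbbcaccaccbcbcccaccb'
  #4 SA[4]=10  'acbbbcaccaccbcbcccaccb'
  #5 SA[5]=16  'accaccbcbcccaccb'
  #6 SA[6]=28  'accb'
  #7 SA[7]=19  'accbcbcccaccb'
  #8 SA[8]=31  'b'
  #9 SA[9]=8  'baacbbbcaccaccbcbcccaccb'
  #10 SA[10]=6  'babaacbbbcaccaccbcbcccaccb'
  #11 SA[11]=5  'bbabaacbbbcaccaccbcbcccaccb'
  #12 SA[12]=12  'bbbcaccaccbcbcccaccb'
  #13 SA[13]=13  'bbcaccaccbcbcccaccb'
  #14 SA[14]=1  'bcacbbabaacbbbcaccaccbcbcccaccb'
  #15 SA[15]=14  'bcaccaccbcbcccaccb'
  #16 SA[16]=22  'bcbcccaccb'
  #17 SA[17]=24  'bcccaccb'
  #18 SA[18]=2  'cacbbabaacbbbcaccaccbcbcccaccb'
  #19 SA[19]=15  'caccaccbcbcccaccb'
  #20 SA[20]=27  'caccb'
  #21 SA[21]=18  'caccbcbcccaccb'
  #22 SA[22]=30  'cb'
  #23 SA[23]=4  'cbbabaacbbbcaccaccbcbcccaccb'
  #24 SA[24]=11  'cbbbcaccaccbcbcccaccb'
  #25 SA[25]=21  'cbcbcccaccb'
  #26 SA[26]=23  'cbcccaccb'
  #27 SA[27]=26  'ccaccb'
  #28 SA[28]=17  'ccaccbcbcccaccb'
  #29 SA[29]=29  'ccb'
  #30 SA[30]=20  'ccbcbcccaccb'
  #31 SA[31]=25  'cccaccb'

[9, 7, 0, 3, 10, 16, 28, 19, 31, 8, 6, 5, 12, 13, 1, 14, 22, 24, 2, 15, 27, 18, 30, 4, 11, 21, 23, 26, 17, 29, 20, 25]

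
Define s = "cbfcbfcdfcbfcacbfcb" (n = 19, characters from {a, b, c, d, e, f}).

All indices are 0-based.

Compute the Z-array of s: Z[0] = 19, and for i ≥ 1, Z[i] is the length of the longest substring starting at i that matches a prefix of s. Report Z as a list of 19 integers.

[19, 0, 0, 4, 0, 0, 1, 0, 0, 4, 0, 0, 1, 0, 5, 0, 0, 2, 0]

Z[0]=19
i=1: outside box; Z[1]=0
i=2: outside box; Z[2]=0
i=3: outside box; Z[3]=4 scan→box=[3,7)
i=4: min(r-i=3, Z[1]=0)=0; Z[4]=0
i=5: min(r-i=2, Z[2]=0)=0; Z[5]=0
i=6: min(r-i=1, Z[3]=4)=1; Z[6]=1
i=7: outside box; Z[7]=0
i=8: outside box; Z[8]=0
i=9: outside box; Z[9]=4 scan→box=[9,13)
i=10: min(r-i=3, Z[1]=0)=0; Z[10]=0
i=11: min(r-i=2, Z[2]=0)=0; Z[11]=0
i=12: min(r-i=1, Z[3]=4)=1; Z[12]=1
i=13: outside box; Z[13]=0
i=14: outside box; Z[14]=5 scan→box=[14,19)
i=15: min(r-i=4, Z[1]=0)=0; Z[15]=0
i=16: min(r-i=3, Z[2]=0)=0; Z[16]=0
i=17: min(r-i=2, Z[3]=4)=2; Z[17]=2
i=18: min(r-i=1, Z[4]=0)=0; Z[18]=0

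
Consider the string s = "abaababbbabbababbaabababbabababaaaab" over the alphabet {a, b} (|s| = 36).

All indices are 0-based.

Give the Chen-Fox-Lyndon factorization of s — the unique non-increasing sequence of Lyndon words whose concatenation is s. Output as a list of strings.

["ab", "aababbbabbababb", "aabababbababab", "aaaab"]

emit factor 1: 'ab' (i=0, period=2)
emit factor 2: 'aababbbabbababb' (i=2, period=15)
emit factor 3: 'aabababbababab' (i=17, period=14)
emit factor 4: 'aaaab' (i=31, period=5)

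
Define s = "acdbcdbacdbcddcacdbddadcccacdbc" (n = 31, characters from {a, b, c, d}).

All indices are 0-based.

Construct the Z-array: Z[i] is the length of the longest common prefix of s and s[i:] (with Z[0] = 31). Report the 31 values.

Z[0]=31
i=1: fresh scan; Z[1]=0
i=2: fresh scan; Z[2]=0
i=3: fresh scan; Z[3]=0
i=4: fresh scan; Z[4]=0
i=5: fresh scan; Z[5]=0
i=6: fresh scan; Z[6]=0
i=7: fresh scan; Z[7]=6 scan→box=[7,13)
i=8: min(r-i=5, Z[1]=0)=0; Z[8]=0
i=9: min(r-i=4, Z[2]=0)=0; Z[9]=0
i=10: min(r-i=3, Z[3]=0)=0; Z[10]=0
i=11: min(r-i=2, Z[4]=0)=0; Z[11]=0
i=12: min(r-i=1, Z[5]=0)=0; Z[12]=0
i=13: fresh scan; Z[13]=0
i=14: fresh scan; Z[14]=0
i=15: fresh scan; Z[15]=4 scan→box=[15,19)
i=16: min(r-i=3, Z[1]=0)=0; Z[16]=0
i=17: min(r-i=2, Z[2]=0)=0; Z[17]=0
i=18: min(r-i=1, Z[3]=0)=0; Z[18]=0
i=19: fresh scan; Z[19]=0
i=20: fresh scan; Z[20]=0
i=21: fresh scan; Z[21]=1 scan→box=[21,22)
i=22: fresh scan; Z[22]=0
i=23: fresh scan; Z[23]=0
i=24: fresh scan; Z[24]=0
i=25: fresh scan; Z[25]=0
i=26: fresh scan; Z[26]=5 scan→box=[26,31)
i=27: min(r-i=4, Z[1]=0)=0; Z[27]=0
i=28: min(r-i=3, Z[2]=0)=0; Z[28]=0
i=29: min(r-i=2, Z[3]=0)=0; Z[29]=0
i=30: min(r-i=1, Z[4]=0)=0; Z[30]=0

[31, 0, 0, 0, 0, 0, 0, 6, 0, 0, 0, 0, 0, 0, 0, 4, 0, 0, 0, 0, 0, 1, 0, 0, 0, 0, 5, 0, 0, 0, 0]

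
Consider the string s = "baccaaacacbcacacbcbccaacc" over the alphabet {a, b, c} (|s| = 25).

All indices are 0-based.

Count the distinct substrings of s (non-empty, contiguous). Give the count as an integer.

269

rank | idx | suffix
   0 |   4 | aaacacbcacacbcbccaacc
   1 |   5 | aacacbcacacbcbccaacc
   2 |  21 | aacc
   3 |   6 | acacbcacacbcbccaacc
   4 |  12 | acacbcbccaacc
   5 |   8 | acbcacacbcbccaacc
   6 |  14 | acbcbccaacc
   7 |  22 | acc
   8 |   1 | accaaacacbcacacbcbccaacc
   9 |   0 | baccaaacacbcacacbcbccaacc
  10 |  10 | bcacacbcbccaacc
  11 |  16 | bcbccaacc
  12 |  18 | bccaacc
  13 |  24 | c
  14 |   3 | caaacacbcacacbcbccaacc
  15 |  20 | caacc
  16 |  11 | cacacbcbccaacc
  17 |   7 | cacbcacacbcbccaacc
  18 |  13 | cacbcbccaacc
  19 |   9 | cbcacacbcbccaacc
  20 |  15 | cbcbccaacc
  21 |  17 | cbccaacc
  22 |  23 | cc
  23 |   2 | ccaaacacbcacacbcbccaacc
  24 |  19 | ccaacc

SA = [4, 5, 21, 6, 12, 8, 14, 22, 1, 0, 10, 16, 18, 24, 3, 20, 11, 7, 13, 9, 15, 17, 23, 2, 19]
rank  pair      lcp
   1  s[4:],s[5:]  2  'aa'
   2  s[5:],s[21:]  3  'aac'
   3  s[21:],s[6:]  1  'a'
   4  s[6:],s[12:]  6  'acacbc'
   5  s[12:],s[8:]  2  'ac'
   6  s[8:],s[14:]  4  'acbc'
   7  s[14:],s[22:]  2  'ac'
   8  s[22:],s[1:]  3  'acc'
   9  s[1:],s[0:]  0  ''
  10  s[0:],s[10:]  1  'b'
  11  s[10:],s[16:]  2  'bc'
  12  s[16:],s[18:]  2  'bc'
  13  s[18:],s[24:]  0  ''
  14  s[24:],s[3:]  1  'c'
  15  s[3:],s[20:]  3  'caa'
  16  s[20:],s[11:]  2  'ca'
  17  s[11:],s[7:]  3  'cac'
  18  s[7:],s[13:]  5  'cacbc'
  19  s[13:],s[9:]  1  'c'
  20  s[9:],s[15:]  3  'cbc'
  21  s[15:],s[17:]  3  'cbc'
  22  s[17:],s[23:]  1  'c'
  23  s[23:],s[2:]  2  'cc'
  24  s[2:],s[19:]  4  'ccaa'

n(n+1)/2 = 25·26/2 = 325
Σ LCP = 0 + 2 + 3 + 1 + 6 + 2 + 4 + 2 + 3 + 0 + 1 + 2 + 2 + 0 + 1 + 3 + 2 + 3 + 5 + 1 + 3 + 3 + 1 + 2 + 4 = 56
distinct = 325 − 56 = 269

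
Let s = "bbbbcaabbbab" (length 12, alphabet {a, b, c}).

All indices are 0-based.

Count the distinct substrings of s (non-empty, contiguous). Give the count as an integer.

rank | idx | suffix
   0 |   5 | aabbbab
   1 |  10 | ab
   2 |   6 | abbbab
   3 |  11 | b
   4 |   9 | bab
   5 |   8 | bbab
   6 |   7 | bbbab
   7 |   0 | bbbbcaabbbab
   8 |   1 | bbbcaabbbab
   9 |   2 | bbcaabbbab
  10 |   3 | bcaabbbab
  11 |   4 | caabbbab

SA = [5, 10, 6, 11, 9, 8, 7, 0, 1, 2, 3, 4]
[i] adj suffixes → lcp
  [1] 5/10 → 1 ('a')
  [2] 10/6 → 2 ('ab')
  [3] 6/11 → 0 ('')
  [4] 11/9 → 1 ('b')
  [5] 9/8 → 1 ('b')
  [6] 8/7 → 2 ('bb')
  [7] 7/0 → 3 ('bbb')
  [8] 0/1 → 3 ('bbb')
  [9] 1/2 → 2 ('bb')
  [10] 2/3 → 1 ('b')
  [11] 3/4 → 0 ('')

n(n+1)/2 = 12·13/2 = 78
Σ LCP = 0 + 1 + 2 + 0 + 1 + 1 + 2 + 3 + 3 + 2 + 1 + 0 = 16
distinct = 78 − 16 = 62

62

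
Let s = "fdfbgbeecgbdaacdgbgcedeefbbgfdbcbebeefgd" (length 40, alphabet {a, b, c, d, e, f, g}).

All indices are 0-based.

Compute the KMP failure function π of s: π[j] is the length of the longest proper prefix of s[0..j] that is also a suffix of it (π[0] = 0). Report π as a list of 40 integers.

[0, 0, 1, 0, 0, 0, 0, 0, 0, 0, 0, 0, 0, 0, 0, 0, 0, 0, 0, 0, 0, 0, 0, 0, 1, 0, 0, 0, 1, 2, 0, 0, 0, 0, 0, 0, 0, 1, 0, 0]

π[0] = 0
j=1 s[j]='d': π[1]=0 (border '')
j=2 s[j]='f': π[2]=1 (border 'f')
j=3 s[j]='b': k: 1→0; π[3]=0 (border '')
j=4 s[j]='g': π[4]=0 (border '')
j=5 s[j]='b': π[5]=0 (border '')
j=6 s[j]='e': π[6]=0 (border '')
j=7 s[j]='e': π[7]=0 (border '')
j=8 s[j]='c': π[8]=0 (border '')
j=9 s[j]='g': π[9]=0 (border '')
j=10 s[j]='b': π[10]=0 (border '')
j=11 s[j]='d': π[11]=0 (border '')
j=12 s[j]='a': π[12]=0 (border '')
j=13 s[j]='a': π[13]=0 (border '')
j=14 s[j]='c': π[14]=0 (border '')
j=15 s[j]='d': π[15]=0 (border '')
j=16 s[j]='g': π[16]=0 (border '')
j=17 s[j]='b': π[17]=0 (border '')
j=18 s[j]='g': π[18]=0 (border '')
j=19 s[j]='c': π[19]=0 (border '')
j=20 s[j]='e': π[20]=0 (border '')
j=21 s[j]='d': π[21]=0 (border '')
j=22 s[j]='e': π[22]=0 (border '')
j=23 s[j]='e': π[23]=0 (border '')
j=24 s[j]='f': π[24]=1 (border 'f')
j=25 s[j]='b': k: 1→0; π[25]=0 (border '')
j=26 s[j]='b': π[26]=0 (border '')
j=27 s[j]='g': π[27]=0 (border '')
j=28 s[j]='f': π[28]=1 (border 'f')
j=29 s[j]='d': π[29]=2 (border 'fd')
j=30 s[j]='b': k: 2→0; π[30]=0 (border '')
j=31 s[j]='c': π[31]=0 (border '')
j=32 s[j]='b': π[32]=0 (border '')
j=33 s[j]='e': π[33]=0 (border '')
j=34 s[j]='b': π[34]=0 (border '')
j=35 s[j]='e': π[35]=0 (border '')
j=36 s[j]='e': π[36]=0 (border '')
j=37 s[j]='f': π[37]=1 (border 'f')
j=38 s[j]='g': k: 1→0; π[38]=0 (border '')
j=39 s[j]='d': π[39]=0 (border '')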